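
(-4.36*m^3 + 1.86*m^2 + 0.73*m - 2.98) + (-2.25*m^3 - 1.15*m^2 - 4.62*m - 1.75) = -6.61*m^3 + 0.71*m^2 - 3.89*m - 4.73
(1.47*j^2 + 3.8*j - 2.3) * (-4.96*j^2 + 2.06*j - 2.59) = -7.2912*j^4 - 15.8198*j^3 + 15.4287*j^2 - 14.58*j + 5.957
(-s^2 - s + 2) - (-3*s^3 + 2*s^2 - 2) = 3*s^3 - 3*s^2 - s + 4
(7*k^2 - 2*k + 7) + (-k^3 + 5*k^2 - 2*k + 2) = -k^3 + 12*k^2 - 4*k + 9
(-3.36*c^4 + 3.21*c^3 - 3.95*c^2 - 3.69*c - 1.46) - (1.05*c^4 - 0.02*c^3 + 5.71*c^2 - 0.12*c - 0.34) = -4.41*c^4 + 3.23*c^3 - 9.66*c^2 - 3.57*c - 1.12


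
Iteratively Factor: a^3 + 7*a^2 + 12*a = (a + 4)*(a^2 + 3*a) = (a + 3)*(a + 4)*(a)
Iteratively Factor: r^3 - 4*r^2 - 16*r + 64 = (r + 4)*(r^2 - 8*r + 16) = (r - 4)*(r + 4)*(r - 4)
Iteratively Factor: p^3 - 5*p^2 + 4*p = (p)*(p^2 - 5*p + 4) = p*(p - 4)*(p - 1)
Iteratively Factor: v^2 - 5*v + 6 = (v - 3)*(v - 2)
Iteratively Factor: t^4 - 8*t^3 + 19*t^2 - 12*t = (t - 1)*(t^3 - 7*t^2 + 12*t) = (t - 4)*(t - 1)*(t^2 - 3*t) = t*(t - 4)*(t - 1)*(t - 3)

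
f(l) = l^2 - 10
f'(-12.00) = -24.00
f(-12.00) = 134.00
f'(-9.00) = -18.00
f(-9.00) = 71.00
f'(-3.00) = -6.00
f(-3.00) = -1.00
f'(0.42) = 0.84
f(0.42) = -9.82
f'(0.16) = 0.32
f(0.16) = -9.97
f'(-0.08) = -0.16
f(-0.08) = -9.99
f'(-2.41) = -4.82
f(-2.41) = -4.19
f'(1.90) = 3.80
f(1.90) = -6.39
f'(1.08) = 2.16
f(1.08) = -8.83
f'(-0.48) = -0.96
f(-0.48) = -9.77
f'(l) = 2*l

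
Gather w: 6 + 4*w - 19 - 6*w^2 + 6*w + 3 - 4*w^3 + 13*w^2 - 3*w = -4*w^3 + 7*w^2 + 7*w - 10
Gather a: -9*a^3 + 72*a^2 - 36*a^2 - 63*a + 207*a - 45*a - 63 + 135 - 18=-9*a^3 + 36*a^2 + 99*a + 54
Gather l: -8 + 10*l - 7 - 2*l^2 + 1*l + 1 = -2*l^2 + 11*l - 14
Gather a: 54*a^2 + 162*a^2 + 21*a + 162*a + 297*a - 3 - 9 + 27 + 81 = 216*a^2 + 480*a + 96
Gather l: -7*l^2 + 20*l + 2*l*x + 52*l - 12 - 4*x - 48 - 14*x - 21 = -7*l^2 + l*(2*x + 72) - 18*x - 81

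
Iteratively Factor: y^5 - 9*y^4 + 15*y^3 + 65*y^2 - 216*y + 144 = (y - 4)*(y^4 - 5*y^3 - 5*y^2 + 45*y - 36) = (y - 4)*(y - 1)*(y^3 - 4*y^2 - 9*y + 36) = (y - 4)*(y - 1)*(y + 3)*(y^2 - 7*y + 12) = (y - 4)*(y - 3)*(y - 1)*(y + 3)*(y - 4)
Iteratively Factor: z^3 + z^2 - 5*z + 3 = (z - 1)*(z^2 + 2*z - 3) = (z - 1)*(z + 3)*(z - 1)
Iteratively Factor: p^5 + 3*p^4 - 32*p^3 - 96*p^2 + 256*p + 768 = (p + 4)*(p^4 - p^3 - 28*p^2 + 16*p + 192) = (p - 4)*(p + 4)*(p^3 + 3*p^2 - 16*p - 48) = (p - 4)*(p + 4)^2*(p^2 - p - 12) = (p - 4)*(p + 3)*(p + 4)^2*(p - 4)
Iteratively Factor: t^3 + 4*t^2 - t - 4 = (t - 1)*(t^2 + 5*t + 4) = (t - 1)*(t + 4)*(t + 1)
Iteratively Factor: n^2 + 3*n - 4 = (n + 4)*(n - 1)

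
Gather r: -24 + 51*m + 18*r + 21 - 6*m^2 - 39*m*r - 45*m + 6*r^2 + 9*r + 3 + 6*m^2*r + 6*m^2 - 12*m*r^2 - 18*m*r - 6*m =r^2*(6 - 12*m) + r*(6*m^2 - 57*m + 27)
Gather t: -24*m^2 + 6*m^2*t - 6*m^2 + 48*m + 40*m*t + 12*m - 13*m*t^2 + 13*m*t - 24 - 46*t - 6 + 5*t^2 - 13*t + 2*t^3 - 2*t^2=-30*m^2 + 60*m + 2*t^3 + t^2*(3 - 13*m) + t*(6*m^2 + 53*m - 59) - 30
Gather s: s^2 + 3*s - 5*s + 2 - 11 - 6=s^2 - 2*s - 15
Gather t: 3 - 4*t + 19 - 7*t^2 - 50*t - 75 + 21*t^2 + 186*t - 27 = 14*t^2 + 132*t - 80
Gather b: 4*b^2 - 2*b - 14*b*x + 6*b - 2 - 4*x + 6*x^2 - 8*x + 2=4*b^2 + b*(4 - 14*x) + 6*x^2 - 12*x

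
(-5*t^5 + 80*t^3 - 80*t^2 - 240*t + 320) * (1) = -5*t^5 + 80*t^3 - 80*t^2 - 240*t + 320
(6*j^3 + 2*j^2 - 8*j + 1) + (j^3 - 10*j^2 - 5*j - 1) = 7*j^3 - 8*j^2 - 13*j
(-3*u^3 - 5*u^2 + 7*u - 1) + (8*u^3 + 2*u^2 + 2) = 5*u^3 - 3*u^2 + 7*u + 1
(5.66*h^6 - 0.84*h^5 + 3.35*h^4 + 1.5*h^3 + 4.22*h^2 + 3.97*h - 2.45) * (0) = 0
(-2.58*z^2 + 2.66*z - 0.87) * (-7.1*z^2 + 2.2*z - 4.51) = 18.318*z^4 - 24.562*z^3 + 23.6648*z^2 - 13.9106*z + 3.9237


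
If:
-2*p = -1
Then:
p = 1/2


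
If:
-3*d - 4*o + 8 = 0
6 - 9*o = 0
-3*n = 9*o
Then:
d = 16/9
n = -2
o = 2/3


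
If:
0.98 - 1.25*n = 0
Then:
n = 0.78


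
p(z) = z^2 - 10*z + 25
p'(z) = 2*z - 10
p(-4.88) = 97.61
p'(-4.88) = -19.76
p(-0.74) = 32.95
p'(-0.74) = -11.48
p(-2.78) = 60.53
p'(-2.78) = -15.56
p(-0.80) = 33.64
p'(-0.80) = -11.60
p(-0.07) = 25.70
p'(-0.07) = -10.14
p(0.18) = 23.23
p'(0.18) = -9.64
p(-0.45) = 29.70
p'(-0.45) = -10.90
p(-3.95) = 80.10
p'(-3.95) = -17.90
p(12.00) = 49.00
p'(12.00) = 14.00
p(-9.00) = 196.00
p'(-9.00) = -28.00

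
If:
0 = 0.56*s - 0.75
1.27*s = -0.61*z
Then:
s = 1.34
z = -2.79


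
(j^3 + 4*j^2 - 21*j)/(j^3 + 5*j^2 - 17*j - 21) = j/(j + 1)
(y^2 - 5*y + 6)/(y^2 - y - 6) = (y - 2)/(y + 2)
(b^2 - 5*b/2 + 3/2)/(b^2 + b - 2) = (b - 3/2)/(b + 2)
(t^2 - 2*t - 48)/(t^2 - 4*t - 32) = (t + 6)/(t + 4)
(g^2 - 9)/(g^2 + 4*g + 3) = (g - 3)/(g + 1)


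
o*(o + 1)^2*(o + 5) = o^4 + 7*o^3 + 11*o^2 + 5*o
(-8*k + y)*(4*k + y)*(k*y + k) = -32*k^3*y - 32*k^3 - 4*k^2*y^2 - 4*k^2*y + k*y^3 + k*y^2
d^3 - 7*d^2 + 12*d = d*(d - 4)*(d - 3)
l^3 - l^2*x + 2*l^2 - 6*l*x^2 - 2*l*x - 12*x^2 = (l + 2)*(l - 3*x)*(l + 2*x)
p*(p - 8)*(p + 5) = p^3 - 3*p^2 - 40*p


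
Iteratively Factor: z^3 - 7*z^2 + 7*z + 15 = (z - 3)*(z^2 - 4*z - 5) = (z - 5)*(z - 3)*(z + 1)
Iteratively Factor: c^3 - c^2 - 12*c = (c + 3)*(c^2 - 4*c) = c*(c + 3)*(c - 4)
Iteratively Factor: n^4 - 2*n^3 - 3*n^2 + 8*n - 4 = (n - 1)*(n^3 - n^2 - 4*n + 4) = (n - 1)*(n + 2)*(n^2 - 3*n + 2) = (n - 1)^2*(n + 2)*(n - 2)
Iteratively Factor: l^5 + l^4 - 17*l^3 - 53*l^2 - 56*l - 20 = (l - 5)*(l^4 + 6*l^3 + 13*l^2 + 12*l + 4) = (l - 5)*(l + 1)*(l^3 + 5*l^2 + 8*l + 4) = (l - 5)*(l + 1)*(l + 2)*(l^2 + 3*l + 2) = (l - 5)*(l + 1)*(l + 2)^2*(l + 1)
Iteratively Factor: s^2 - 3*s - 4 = (s + 1)*(s - 4)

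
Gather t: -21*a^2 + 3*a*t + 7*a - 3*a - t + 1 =-21*a^2 + 4*a + t*(3*a - 1) + 1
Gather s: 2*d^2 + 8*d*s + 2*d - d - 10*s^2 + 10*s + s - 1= 2*d^2 + d - 10*s^2 + s*(8*d + 11) - 1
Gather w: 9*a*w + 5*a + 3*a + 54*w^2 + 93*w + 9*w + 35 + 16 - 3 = 8*a + 54*w^2 + w*(9*a + 102) + 48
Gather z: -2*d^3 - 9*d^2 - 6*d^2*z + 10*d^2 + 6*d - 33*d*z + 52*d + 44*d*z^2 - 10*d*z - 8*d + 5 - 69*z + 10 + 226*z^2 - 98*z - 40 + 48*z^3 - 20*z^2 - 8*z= -2*d^3 + d^2 + 50*d + 48*z^3 + z^2*(44*d + 206) + z*(-6*d^2 - 43*d - 175) - 25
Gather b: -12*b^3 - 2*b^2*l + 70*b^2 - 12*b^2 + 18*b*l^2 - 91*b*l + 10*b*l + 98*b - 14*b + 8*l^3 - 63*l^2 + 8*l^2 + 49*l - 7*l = -12*b^3 + b^2*(58 - 2*l) + b*(18*l^2 - 81*l + 84) + 8*l^3 - 55*l^2 + 42*l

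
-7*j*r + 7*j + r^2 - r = (-7*j + r)*(r - 1)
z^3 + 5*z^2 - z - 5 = (z - 1)*(z + 1)*(z + 5)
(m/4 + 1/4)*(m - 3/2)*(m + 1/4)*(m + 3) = m^4/4 + 11*m^3/16 - 19*m^2/32 - 21*m/16 - 9/32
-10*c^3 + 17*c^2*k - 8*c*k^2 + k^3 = (-5*c + k)*(-2*c + k)*(-c + k)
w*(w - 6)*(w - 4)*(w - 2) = w^4 - 12*w^3 + 44*w^2 - 48*w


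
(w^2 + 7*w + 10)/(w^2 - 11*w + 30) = (w^2 + 7*w + 10)/(w^2 - 11*w + 30)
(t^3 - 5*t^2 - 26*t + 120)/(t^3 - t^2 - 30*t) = (t - 4)/t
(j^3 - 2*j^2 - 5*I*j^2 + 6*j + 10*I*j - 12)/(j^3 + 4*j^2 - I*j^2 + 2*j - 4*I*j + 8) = (j^2 + j*(-2 - 6*I) + 12*I)/(j^2 + j*(4 - 2*I) - 8*I)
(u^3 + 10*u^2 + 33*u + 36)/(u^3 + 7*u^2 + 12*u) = (u + 3)/u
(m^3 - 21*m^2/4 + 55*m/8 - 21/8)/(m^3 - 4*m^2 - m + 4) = (8*m^2 - 34*m + 21)/(8*(m^2 - 3*m - 4))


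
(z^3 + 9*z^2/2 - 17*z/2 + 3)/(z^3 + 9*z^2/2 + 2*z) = (2*z^3 + 9*z^2 - 17*z + 6)/(z*(2*z^2 + 9*z + 4))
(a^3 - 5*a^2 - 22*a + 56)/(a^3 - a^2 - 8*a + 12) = (a^2 - 3*a - 28)/(a^2 + a - 6)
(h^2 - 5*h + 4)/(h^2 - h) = (h - 4)/h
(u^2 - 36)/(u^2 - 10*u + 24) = (u + 6)/(u - 4)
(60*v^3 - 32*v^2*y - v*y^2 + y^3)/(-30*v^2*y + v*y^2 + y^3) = (-2*v + y)/y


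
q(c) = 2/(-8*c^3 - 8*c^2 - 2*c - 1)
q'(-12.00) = 0.00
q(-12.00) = 0.00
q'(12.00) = 0.00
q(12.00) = 0.00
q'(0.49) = 1.33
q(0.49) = -0.41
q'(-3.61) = 0.01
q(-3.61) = 0.01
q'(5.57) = 0.00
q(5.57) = -0.00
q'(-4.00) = 0.00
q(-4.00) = 0.01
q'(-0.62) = 3.03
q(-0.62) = -2.15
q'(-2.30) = 0.05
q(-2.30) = 0.03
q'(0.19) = 3.98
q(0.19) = -1.16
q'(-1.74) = 0.22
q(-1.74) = 0.10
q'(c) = 2*(24*c^2 + 16*c + 2)/(-8*c^3 - 8*c^2 - 2*c - 1)^2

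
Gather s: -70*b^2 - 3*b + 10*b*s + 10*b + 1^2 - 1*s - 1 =-70*b^2 + 7*b + s*(10*b - 1)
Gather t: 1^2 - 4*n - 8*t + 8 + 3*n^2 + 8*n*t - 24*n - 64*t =3*n^2 - 28*n + t*(8*n - 72) + 9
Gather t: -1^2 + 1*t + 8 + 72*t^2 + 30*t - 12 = 72*t^2 + 31*t - 5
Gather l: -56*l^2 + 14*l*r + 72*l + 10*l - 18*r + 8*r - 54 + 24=-56*l^2 + l*(14*r + 82) - 10*r - 30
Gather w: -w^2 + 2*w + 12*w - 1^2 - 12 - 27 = -w^2 + 14*w - 40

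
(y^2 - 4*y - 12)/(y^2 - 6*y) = (y + 2)/y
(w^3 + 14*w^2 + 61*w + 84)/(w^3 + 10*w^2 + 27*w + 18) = (w^2 + 11*w + 28)/(w^2 + 7*w + 6)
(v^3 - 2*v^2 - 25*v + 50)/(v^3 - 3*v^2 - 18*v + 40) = (v + 5)/(v + 4)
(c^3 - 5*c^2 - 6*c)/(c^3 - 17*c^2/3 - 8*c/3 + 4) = 3*c/(3*c - 2)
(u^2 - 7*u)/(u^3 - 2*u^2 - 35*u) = 1/(u + 5)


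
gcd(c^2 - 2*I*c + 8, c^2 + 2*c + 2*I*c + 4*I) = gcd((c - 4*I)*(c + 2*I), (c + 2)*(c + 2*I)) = c + 2*I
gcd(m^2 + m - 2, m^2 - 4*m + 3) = m - 1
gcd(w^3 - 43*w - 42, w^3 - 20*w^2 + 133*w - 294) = w - 7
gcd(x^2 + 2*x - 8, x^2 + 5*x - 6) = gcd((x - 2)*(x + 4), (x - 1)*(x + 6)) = 1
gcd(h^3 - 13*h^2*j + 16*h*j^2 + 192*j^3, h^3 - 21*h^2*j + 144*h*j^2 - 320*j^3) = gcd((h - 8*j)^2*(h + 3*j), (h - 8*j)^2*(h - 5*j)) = h^2 - 16*h*j + 64*j^2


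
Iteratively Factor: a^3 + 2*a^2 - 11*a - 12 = (a + 4)*(a^2 - 2*a - 3) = (a + 1)*(a + 4)*(a - 3)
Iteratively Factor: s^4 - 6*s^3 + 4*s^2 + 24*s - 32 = (s + 2)*(s^3 - 8*s^2 + 20*s - 16) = (s - 4)*(s + 2)*(s^2 - 4*s + 4) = (s - 4)*(s - 2)*(s + 2)*(s - 2)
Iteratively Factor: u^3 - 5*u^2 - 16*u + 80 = (u - 5)*(u^2 - 16) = (u - 5)*(u + 4)*(u - 4)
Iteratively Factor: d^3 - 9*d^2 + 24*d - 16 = (d - 4)*(d^2 - 5*d + 4) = (d - 4)^2*(d - 1)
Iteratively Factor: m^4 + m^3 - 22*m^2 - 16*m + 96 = (m - 2)*(m^3 + 3*m^2 - 16*m - 48) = (m - 2)*(m + 4)*(m^2 - m - 12) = (m - 2)*(m + 3)*(m + 4)*(m - 4)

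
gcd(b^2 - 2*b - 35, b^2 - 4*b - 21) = b - 7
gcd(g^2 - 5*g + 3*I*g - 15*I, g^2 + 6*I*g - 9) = g + 3*I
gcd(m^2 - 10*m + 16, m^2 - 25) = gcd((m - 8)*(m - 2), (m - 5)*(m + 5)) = 1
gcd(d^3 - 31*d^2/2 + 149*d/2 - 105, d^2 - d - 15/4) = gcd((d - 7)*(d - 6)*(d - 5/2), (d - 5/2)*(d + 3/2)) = d - 5/2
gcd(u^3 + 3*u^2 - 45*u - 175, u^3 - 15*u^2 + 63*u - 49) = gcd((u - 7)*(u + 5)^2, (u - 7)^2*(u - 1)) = u - 7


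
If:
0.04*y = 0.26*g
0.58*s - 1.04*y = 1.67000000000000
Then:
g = 0.153846153846154*y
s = 1.79310344827586*y + 2.87931034482759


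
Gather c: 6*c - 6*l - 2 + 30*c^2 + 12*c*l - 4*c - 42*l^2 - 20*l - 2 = 30*c^2 + c*(12*l + 2) - 42*l^2 - 26*l - 4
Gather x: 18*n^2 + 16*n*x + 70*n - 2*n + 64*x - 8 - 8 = 18*n^2 + 68*n + x*(16*n + 64) - 16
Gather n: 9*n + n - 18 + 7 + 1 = 10*n - 10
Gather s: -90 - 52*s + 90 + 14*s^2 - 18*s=14*s^2 - 70*s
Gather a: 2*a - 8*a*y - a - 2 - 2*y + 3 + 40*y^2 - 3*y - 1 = a*(1 - 8*y) + 40*y^2 - 5*y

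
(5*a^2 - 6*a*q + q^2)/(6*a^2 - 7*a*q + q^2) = (-5*a + q)/(-6*a + q)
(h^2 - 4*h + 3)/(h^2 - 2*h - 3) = (h - 1)/(h + 1)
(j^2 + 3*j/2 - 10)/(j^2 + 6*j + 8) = (j - 5/2)/(j + 2)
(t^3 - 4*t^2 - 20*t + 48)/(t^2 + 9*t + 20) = (t^2 - 8*t + 12)/(t + 5)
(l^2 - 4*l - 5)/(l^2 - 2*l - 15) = (l + 1)/(l + 3)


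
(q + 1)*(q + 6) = q^2 + 7*q + 6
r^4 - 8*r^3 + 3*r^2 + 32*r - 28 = (r - 7)*(r - 2)*(r - 1)*(r + 2)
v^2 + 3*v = v*(v + 3)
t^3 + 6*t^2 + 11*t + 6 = (t + 1)*(t + 2)*(t + 3)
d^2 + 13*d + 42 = (d + 6)*(d + 7)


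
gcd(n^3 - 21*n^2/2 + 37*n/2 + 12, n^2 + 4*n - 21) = n - 3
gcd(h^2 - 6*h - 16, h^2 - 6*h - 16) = h^2 - 6*h - 16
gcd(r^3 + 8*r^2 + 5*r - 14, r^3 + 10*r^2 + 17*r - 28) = r^2 + 6*r - 7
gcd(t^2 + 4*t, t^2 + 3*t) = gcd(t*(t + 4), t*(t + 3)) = t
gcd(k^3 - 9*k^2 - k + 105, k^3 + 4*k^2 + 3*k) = k + 3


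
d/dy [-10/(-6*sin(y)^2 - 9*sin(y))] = -10*(4*sin(y) + 3)*cos(y)/(3*(2*sin(y) + 3)^2*sin(y)^2)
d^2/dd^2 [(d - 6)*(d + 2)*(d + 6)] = 6*d + 4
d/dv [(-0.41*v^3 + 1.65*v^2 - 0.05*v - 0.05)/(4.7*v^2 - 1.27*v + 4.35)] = (-1.927*v^4 + 1.0414*v^3 - 7.211*v^2 + 14.825*v - 0.281)/(22.09*v^4 - 11.938*v^3 + 42.5029*v^2 - 11.049*v + 18.9225)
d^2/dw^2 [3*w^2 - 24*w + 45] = 6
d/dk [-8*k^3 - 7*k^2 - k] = -24*k^2 - 14*k - 1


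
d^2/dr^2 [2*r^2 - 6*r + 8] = 4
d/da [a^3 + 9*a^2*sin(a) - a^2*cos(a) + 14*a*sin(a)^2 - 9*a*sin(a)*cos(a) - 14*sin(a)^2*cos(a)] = a^2*sin(a) + 9*a^2*cos(a) + 3*a^2 + 18*a*sin(a) + 14*a*sin(2*a) - 2*a*cos(a) - 9*a*cos(2*a) + 7*sin(a)/2 - 9*sin(2*a)/2 - 21*sin(3*a)/2 - 7*cos(2*a) + 7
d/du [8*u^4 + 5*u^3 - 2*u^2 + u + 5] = 32*u^3 + 15*u^2 - 4*u + 1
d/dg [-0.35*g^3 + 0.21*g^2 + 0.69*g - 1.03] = -1.05*g^2 + 0.42*g + 0.69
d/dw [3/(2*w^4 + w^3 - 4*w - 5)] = 3*(-8*w^3 - 3*w^2 + 4)/(2*w^4 + w^3 - 4*w - 5)^2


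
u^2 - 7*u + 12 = (u - 4)*(u - 3)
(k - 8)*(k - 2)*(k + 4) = k^3 - 6*k^2 - 24*k + 64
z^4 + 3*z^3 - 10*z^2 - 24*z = z*(z - 3)*(z + 2)*(z + 4)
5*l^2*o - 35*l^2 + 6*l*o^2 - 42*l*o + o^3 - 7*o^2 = (l + o)*(5*l + o)*(o - 7)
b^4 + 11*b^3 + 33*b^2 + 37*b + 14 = (b + 1)^2*(b + 2)*(b + 7)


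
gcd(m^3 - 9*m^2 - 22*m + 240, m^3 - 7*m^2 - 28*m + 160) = m^2 - 3*m - 40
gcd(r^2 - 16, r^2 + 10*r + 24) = r + 4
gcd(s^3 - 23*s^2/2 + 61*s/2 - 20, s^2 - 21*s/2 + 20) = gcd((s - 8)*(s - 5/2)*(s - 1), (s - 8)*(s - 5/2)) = s^2 - 21*s/2 + 20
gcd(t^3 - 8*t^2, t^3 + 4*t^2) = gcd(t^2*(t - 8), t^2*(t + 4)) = t^2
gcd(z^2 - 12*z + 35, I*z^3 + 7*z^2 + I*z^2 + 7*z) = 1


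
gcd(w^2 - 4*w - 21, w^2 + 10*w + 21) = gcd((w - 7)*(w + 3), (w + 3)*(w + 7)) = w + 3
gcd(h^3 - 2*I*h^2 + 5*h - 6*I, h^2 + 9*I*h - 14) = h + 2*I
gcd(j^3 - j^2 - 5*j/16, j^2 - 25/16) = j - 5/4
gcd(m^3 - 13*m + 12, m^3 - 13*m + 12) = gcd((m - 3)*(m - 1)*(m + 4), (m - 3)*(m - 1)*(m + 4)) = m^3 - 13*m + 12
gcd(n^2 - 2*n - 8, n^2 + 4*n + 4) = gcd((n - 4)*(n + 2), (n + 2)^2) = n + 2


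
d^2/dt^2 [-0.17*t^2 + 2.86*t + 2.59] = -0.340000000000000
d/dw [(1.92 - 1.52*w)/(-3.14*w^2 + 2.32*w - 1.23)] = (-4.7728*w^2 + 12.0576*w - 2.5848)/(9.8596*w^4 - 14.5696*w^3 + 13.1068*w^2 - 5.7072*w + 1.5129)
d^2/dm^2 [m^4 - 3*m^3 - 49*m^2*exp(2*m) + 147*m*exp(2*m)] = -196*m^2*exp(2*m) + 12*m^2 + 196*m*exp(2*m) - 18*m + 490*exp(2*m)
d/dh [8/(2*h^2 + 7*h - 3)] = 8*(-4*h - 7)/(2*h^2 + 7*h - 3)^2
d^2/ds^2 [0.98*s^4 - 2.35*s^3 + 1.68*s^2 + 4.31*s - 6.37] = 11.76*s^2 - 14.1*s + 3.36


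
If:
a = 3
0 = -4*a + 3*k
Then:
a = 3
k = 4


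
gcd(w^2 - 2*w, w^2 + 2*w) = w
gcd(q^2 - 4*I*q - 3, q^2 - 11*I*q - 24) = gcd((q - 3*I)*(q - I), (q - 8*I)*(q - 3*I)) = q - 3*I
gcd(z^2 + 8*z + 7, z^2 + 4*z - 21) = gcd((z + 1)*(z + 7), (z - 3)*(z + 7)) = z + 7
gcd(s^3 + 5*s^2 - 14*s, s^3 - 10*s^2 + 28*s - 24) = s - 2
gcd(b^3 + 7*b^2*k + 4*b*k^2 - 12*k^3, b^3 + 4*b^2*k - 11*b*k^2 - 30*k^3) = b + 2*k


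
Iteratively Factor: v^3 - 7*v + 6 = (v - 2)*(v^2 + 2*v - 3) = (v - 2)*(v + 3)*(v - 1)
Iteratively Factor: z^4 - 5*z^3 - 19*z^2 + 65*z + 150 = (z - 5)*(z^3 - 19*z - 30) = (z - 5)^2*(z^2 + 5*z + 6) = (z - 5)^2*(z + 2)*(z + 3)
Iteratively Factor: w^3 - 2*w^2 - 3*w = (w - 3)*(w^2 + w) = w*(w - 3)*(w + 1)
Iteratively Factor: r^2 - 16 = (r + 4)*(r - 4)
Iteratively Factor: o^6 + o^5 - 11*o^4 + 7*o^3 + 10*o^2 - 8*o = (o + 4)*(o^5 - 3*o^4 + o^3 + 3*o^2 - 2*o) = o*(o + 4)*(o^4 - 3*o^3 + o^2 + 3*o - 2) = o*(o - 1)*(o + 4)*(o^3 - 2*o^2 - o + 2) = o*(o - 1)*(o + 1)*(o + 4)*(o^2 - 3*o + 2) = o*(o - 1)^2*(o + 1)*(o + 4)*(o - 2)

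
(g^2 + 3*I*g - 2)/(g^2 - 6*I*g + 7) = (g + 2*I)/(g - 7*I)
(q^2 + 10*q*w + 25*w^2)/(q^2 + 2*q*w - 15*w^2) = (q + 5*w)/(q - 3*w)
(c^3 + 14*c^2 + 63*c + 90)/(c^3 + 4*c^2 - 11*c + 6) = (c^2 + 8*c + 15)/(c^2 - 2*c + 1)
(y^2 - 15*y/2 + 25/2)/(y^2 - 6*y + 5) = (y - 5/2)/(y - 1)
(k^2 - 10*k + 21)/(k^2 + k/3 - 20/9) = 9*(k^2 - 10*k + 21)/(9*k^2 + 3*k - 20)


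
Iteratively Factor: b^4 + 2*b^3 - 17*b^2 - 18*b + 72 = (b + 4)*(b^3 - 2*b^2 - 9*b + 18) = (b + 3)*(b + 4)*(b^2 - 5*b + 6) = (b - 3)*(b + 3)*(b + 4)*(b - 2)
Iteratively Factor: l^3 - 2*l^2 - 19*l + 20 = (l + 4)*(l^2 - 6*l + 5) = (l - 1)*(l + 4)*(l - 5)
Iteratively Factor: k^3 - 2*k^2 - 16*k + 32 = (k - 4)*(k^2 + 2*k - 8) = (k - 4)*(k - 2)*(k + 4)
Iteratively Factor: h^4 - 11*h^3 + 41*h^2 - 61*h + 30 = (h - 1)*(h^3 - 10*h^2 + 31*h - 30) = (h - 3)*(h - 1)*(h^2 - 7*h + 10) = (h - 5)*(h - 3)*(h - 1)*(h - 2)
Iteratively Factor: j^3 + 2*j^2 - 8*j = (j + 4)*(j^2 - 2*j) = j*(j + 4)*(j - 2)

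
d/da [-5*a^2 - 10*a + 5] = -10*a - 10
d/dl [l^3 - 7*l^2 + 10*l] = 3*l^2 - 14*l + 10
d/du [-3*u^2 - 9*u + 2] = -6*u - 9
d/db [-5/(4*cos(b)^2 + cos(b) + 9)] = -5*(8*cos(b) + 1)*sin(b)/(4*cos(b)^2 + cos(b) + 9)^2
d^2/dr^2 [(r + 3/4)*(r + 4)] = 2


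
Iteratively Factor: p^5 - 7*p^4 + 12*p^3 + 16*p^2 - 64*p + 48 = (p - 2)*(p^4 - 5*p^3 + 2*p^2 + 20*p - 24) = (p - 2)^2*(p^3 - 3*p^2 - 4*p + 12) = (p - 2)^3*(p^2 - p - 6) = (p - 3)*(p - 2)^3*(p + 2)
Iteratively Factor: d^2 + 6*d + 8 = (d + 4)*(d + 2)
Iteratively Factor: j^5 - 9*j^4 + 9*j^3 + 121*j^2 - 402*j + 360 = (j + 4)*(j^4 - 13*j^3 + 61*j^2 - 123*j + 90) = (j - 3)*(j + 4)*(j^3 - 10*j^2 + 31*j - 30) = (j - 3)^2*(j + 4)*(j^2 - 7*j + 10) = (j - 5)*(j - 3)^2*(j + 4)*(j - 2)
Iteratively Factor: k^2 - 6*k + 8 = (k - 2)*(k - 4)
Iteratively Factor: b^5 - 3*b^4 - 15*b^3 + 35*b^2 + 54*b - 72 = (b + 3)*(b^4 - 6*b^3 + 3*b^2 + 26*b - 24) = (b - 3)*(b + 3)*(b^3 - 3*b^2 - 6*b + 8) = (b - 3)*(b - 1)*(b + 3)*(b^2 - 2*b - 8) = (b - 3)*(b - 1)*(b + 2)*(b + 3)*(b - 4)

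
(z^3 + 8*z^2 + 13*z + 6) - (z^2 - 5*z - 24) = z^3 + 7*z^2 + 18*z + 30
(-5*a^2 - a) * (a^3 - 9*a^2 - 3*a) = -5*a^5 + 44*a^4 + 24*a^3 + 3*a^2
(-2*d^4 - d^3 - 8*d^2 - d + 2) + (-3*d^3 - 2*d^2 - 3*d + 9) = -2*d^4 - 4*d^3 - 10*d^2 - 4*d + 11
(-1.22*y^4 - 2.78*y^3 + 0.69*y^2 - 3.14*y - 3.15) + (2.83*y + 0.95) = -1.22*y^4 - 2.78*y^3 + 0.69*y^2 - 0.31*y - 2.2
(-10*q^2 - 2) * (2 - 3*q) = 30*q^3 - 20*q^2 + 6*q - 4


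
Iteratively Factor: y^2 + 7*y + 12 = (y + 3)*(y + 4)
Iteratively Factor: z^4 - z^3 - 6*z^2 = (z)*(z^3 - z^2 - 6*z) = z^2*(z^2 - z - 6) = z^2*(z - 3)*(z + 2)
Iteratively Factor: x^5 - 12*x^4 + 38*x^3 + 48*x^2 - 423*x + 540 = (x - 3)*(x^4 - 9*x^3 + 11*x^2 + 81*x - 180) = (x - 5)*(x - 3)*(x^3 - 4*x^2 - 9*x + 36) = (x - 5)*(x - 3)^2*(x^2 - x - 12) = (x - 5)*(x - 4)*(x - 3)^2*(x + 3)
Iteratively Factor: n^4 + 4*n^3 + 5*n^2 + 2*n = (n + 2)*(n^3 + 2*n^2 + n) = n*(n + 2)*(n^2 + 2*n + 1) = n*(n + 1)*(n + 2)*(n + 1)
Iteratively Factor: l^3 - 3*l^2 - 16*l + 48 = (l + 4)*(l^2 - 7*l + 12) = (l - 4)*(l + 4)*(l - 3)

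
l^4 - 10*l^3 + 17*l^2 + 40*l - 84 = (l - 7)*(l - 3)*(l - 2)*(l + 2)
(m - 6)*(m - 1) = m^2 - 7*m + 6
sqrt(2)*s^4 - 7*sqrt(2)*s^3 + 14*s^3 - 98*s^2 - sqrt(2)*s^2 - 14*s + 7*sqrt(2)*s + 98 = (s - 7)*(s - 1)*(s + 7*sqrt(2))*(sqrt(2)*s + sqrt(2))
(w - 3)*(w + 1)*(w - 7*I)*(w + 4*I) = w^4 - 2*w^3 - 3*I*w^3 + 25*w^2 + 6*I*w^2 - 56*w + 9*I*w - 84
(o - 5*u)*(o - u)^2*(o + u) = o^4 - 6*o^3*u + 4*o^2*u^2 + 6*o*u^3 - 5*u^4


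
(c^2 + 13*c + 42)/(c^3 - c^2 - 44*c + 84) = (c + 6)/(c^2 - 8*c + 12)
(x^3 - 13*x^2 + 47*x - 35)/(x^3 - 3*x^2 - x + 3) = (x^2 - 12*x + 35)/(x^2 - 2*x - 3)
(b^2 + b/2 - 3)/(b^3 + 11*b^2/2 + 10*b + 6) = (2*b - 3)/(2*b^2 + 7*b + 6)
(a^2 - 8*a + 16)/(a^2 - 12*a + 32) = (a - 4)/(a - 8)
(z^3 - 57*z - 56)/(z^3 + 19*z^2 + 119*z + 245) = (z^2 - 7*z - 8)/(z^2 + 12*z + 35)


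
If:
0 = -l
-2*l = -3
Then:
No Solution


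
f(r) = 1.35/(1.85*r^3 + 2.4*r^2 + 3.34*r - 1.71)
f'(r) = 1.35*(-5.55*r^2 - 4.8*r - 3.34)/(1.85*r^3 + 2.4*r^2 + 3.34*r - 1.71)^2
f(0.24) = -1.81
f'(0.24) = -11.72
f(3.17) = 0.01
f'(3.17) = -0.01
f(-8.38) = -0.00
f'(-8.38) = -0.00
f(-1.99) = -0.10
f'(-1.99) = -0.12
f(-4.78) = -0.01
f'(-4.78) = -0.01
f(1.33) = 0.12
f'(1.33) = -0.21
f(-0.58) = -0.42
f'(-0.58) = -0.32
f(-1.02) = -0.29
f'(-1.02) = -0.27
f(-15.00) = -0.00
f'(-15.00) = -0.00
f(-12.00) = -0.00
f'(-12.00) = -0.00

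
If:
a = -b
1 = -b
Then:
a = 1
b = -1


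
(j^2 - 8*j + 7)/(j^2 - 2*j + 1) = (j - 7)/(j - 1)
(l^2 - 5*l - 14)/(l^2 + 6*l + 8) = (l - 7)/(l + 4)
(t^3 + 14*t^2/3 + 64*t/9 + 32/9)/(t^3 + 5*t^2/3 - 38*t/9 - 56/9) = (3*t^2 + 10*t + 8)/(3*t^2 + t - 14)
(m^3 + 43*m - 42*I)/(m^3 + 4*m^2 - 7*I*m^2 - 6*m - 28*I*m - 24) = (m + 7*I)/(m + 4)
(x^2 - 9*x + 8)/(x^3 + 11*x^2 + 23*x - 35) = (x - 8)/(x^2 + 12*x + 35)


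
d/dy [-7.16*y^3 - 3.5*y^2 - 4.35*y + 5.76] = -21.48*y^2 - 7.0*y - 4.35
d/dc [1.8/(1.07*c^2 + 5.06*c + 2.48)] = (-3.852*c - 9.108)/(1.07*c^2 + 5.06*c + 2.48)^2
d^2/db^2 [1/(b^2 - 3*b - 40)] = 2*(b^2 - 3*b - (2*b - 3)^2 - 40)/(-b^2 + 3*b + 40)^3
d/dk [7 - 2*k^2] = -4*k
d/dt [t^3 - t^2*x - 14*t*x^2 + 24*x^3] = 3*t^2 - 2*t*x - 14*x^2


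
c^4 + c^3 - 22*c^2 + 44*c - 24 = (c - 2)^2*(c - 1)*(c + 6)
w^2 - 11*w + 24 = (w - 8)*(w - 3)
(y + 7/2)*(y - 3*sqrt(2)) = y^2 - 3*sqrt(2)*y + 7*y/2 - 21*sqrt(2)/2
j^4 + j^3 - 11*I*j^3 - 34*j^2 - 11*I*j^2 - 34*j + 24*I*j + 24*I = (j + 1)*(j - 6*I)*(j - 4*I)*(j - I)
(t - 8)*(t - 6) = t^2 - 14*t + 48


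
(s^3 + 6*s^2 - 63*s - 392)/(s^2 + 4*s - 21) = (s^2 - s - 56)/(s - 3)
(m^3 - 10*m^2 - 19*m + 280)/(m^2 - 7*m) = m - 3 - 40/m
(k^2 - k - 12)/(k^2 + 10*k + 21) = (k - 4)/(k + 7)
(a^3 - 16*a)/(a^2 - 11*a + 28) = a*(a + 4)/(a - 7)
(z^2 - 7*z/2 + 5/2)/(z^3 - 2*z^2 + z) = (z - 5/2)/(z*(z - 1))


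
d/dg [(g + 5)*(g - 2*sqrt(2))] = 2*g - 2*sqrt(2) + 5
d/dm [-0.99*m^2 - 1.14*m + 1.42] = -1.98*m - 1.14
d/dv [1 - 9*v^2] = -18*v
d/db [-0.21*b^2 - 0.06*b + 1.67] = -0.42*b - 0.06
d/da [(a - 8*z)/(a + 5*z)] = 13*z/(a + 5*z)^2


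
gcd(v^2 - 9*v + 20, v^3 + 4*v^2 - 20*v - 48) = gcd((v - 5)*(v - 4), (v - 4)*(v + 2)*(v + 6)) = v - 4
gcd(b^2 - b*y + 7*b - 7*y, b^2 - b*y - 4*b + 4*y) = -b + y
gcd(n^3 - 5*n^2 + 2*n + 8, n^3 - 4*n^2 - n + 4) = n^2 - 3*n - 4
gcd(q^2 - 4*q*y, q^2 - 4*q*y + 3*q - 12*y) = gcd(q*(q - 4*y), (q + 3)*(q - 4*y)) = -q + 4*y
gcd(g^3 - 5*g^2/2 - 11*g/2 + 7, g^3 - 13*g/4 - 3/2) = 1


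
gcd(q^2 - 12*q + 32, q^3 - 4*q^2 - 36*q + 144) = q - 4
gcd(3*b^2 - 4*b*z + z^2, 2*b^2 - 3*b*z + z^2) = -b + z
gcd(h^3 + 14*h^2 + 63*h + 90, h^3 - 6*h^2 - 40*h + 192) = h + 6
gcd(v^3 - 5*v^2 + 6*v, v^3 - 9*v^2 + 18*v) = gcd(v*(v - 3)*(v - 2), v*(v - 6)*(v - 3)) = v^2 - 3*v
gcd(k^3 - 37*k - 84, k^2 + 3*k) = k + 3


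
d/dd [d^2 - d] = 2*d - 1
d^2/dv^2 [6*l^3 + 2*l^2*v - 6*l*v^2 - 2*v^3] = -12*l - 12*v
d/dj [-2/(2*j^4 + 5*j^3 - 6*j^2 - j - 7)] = 2*(8*j^3 + 15*j^2 - 12*j - 1)/(-2*j^4 - 5*j^3 + 6*j^2 + j + 7)^2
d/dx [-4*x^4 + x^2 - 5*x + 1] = -16*x^3 + 2*x - 5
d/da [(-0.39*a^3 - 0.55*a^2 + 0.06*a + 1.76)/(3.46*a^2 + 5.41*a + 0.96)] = (-1.3494*a^4 - 4.2198*a^3 - 4.3063*a^2 - 13.2352*a - 9.464)/(11.9716*a^4 + 37.4372*a^3 + 35.9113*a^2 + 10.3872*a + 0.9216)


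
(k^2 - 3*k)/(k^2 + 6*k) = (k - 3)/(k + 6)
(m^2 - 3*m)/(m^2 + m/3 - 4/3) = 3*m*(m - 3)/(3*m^2 + m - 4)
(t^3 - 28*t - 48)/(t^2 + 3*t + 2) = (t^2 - 2*t - 24)/(t + 1)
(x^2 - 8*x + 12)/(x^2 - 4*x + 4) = (x - 6)/(x - 2)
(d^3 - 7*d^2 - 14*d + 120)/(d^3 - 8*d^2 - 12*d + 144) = (d - 5)/(d - 6)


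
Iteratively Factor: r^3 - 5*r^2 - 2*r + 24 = (r - 4)*(r^2 - r - 6) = (r - 4)*(r - 3)*(r + 2)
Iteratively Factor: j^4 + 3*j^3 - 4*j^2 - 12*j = (j + 2)*(j^3 + j^2 - 6*j) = (j - 2)*(j + 2)*(j^2 + 3*j) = (j - 2)*(j + 2)*(j + 3)*(j)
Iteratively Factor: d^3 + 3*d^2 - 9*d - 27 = (d + 3)*(d^2 - 9) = (d - 3)*(d + 3)*(d + 3)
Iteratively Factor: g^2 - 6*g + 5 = (g - 5)*(g - 1)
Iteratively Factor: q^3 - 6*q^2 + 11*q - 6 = (q - 2)*(q^2 - 4*q + 3) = (q - 2)*(q - 1)*(q - 3)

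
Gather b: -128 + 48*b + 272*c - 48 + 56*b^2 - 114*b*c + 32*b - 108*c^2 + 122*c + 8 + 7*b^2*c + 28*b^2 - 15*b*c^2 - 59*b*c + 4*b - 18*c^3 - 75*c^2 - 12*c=b^2*(7*c + 84) + b*(-15*c^2 - 173*c + 84) - 18*c^3 - 183*c^2 + 382*c - 168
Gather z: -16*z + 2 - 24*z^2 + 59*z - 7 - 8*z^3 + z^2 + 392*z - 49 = -8*z^3 - 23*z^2 + 435*z - 54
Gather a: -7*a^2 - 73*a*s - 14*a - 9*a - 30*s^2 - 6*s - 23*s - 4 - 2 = -7*a^2 + a*(-73*s - 23) - 30*s^2 - 29*s - 6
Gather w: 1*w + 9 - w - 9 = 0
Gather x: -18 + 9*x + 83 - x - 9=8*x + 56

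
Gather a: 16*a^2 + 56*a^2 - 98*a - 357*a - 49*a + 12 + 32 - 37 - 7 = 72*a^2 - 504*a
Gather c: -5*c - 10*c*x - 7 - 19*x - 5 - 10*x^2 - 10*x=c*(-10*x - 5) - 10*x^2 - 29*x - 12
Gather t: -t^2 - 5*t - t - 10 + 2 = -t^2 - 6*t - 8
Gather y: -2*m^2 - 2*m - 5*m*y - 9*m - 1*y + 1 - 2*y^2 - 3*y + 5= -2*m^2 - 11*m - 2*y^2 + y*(-5*m - 4) + 6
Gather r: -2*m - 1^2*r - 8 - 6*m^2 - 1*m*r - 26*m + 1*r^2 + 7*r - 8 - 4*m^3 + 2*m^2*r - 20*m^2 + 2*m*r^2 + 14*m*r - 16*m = -4*m^3 - 26*m^2 - 44*m + r^2*(2*m + 1) + r*(2*m^2 + 13*m + 6) - 16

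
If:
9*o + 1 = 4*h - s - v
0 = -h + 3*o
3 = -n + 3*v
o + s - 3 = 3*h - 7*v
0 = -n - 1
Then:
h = 0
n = -1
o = 0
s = -5/3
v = 2/3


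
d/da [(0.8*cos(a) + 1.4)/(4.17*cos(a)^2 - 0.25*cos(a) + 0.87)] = (3.336*cos(a)^2 + 11.676*cos(a) - 1.046)*sin(a)/(17.3889*cos(a)^4 - 2.085*cos(a)^3 + 7.3183*cos(a)^2 - 0.435*cos(a) + 0.7569)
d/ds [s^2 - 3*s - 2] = 2*s - 3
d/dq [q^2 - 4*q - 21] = 2*q - 4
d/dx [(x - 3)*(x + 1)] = 2*x - 2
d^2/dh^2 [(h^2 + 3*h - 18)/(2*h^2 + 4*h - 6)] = (h^3 - 45*h^2 - 81*h - 99)/(h^6 + 6*h^5 + 3*h^4 - 28*h^3 - 9*h^2 + 54*h - 27)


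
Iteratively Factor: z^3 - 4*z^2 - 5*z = (z + 1)*(z^2 - 5*z) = (z - 5)*(z + 1)*(z)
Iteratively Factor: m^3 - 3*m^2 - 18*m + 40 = (m - 5)*(m^2 + 2*m - 8) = (m - 5)*(m - 2)*(m + 4)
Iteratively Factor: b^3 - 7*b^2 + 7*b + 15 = (b - 3)*(b^2 - 4*b - 5) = (b - 5)*(b - 3)*(b + 1)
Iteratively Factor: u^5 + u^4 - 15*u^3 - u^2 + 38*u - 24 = (u - 1)*(u^4 + 2*u^3 - 13*u^2 - 14*u + 24) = (u - 1)*(u + 2)*(u^3 - 13*u + 12) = (u - 1)^2*(u + 2)*(u^2 + u - 12) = (u - 1)^2*(u + 2)*(u + 4)*(u - 3)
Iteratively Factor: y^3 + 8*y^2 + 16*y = (y + 4)*(y^2 + 4*y) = y*(y + 4)*(y + 4)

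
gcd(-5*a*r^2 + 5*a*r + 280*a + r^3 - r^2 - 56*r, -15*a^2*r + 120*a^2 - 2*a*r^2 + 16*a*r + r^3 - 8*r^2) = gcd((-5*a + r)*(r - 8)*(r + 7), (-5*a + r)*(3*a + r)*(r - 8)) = -5*a*r + 40*a + r^2 - 8*r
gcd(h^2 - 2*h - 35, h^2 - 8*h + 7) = h - 7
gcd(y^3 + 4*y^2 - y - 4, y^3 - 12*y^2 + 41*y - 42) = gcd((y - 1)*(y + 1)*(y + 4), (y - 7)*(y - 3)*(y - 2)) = 1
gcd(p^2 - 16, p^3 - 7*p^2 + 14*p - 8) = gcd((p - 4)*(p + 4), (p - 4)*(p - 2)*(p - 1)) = p - 4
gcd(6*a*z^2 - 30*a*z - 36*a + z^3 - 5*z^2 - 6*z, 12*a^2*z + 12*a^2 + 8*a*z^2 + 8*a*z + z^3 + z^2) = 6*a*z + 6*a + z^2 + z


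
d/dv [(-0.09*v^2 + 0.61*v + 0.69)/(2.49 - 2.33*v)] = (0.2097*v^2 - 0.4482*v + 3.1266)/(5.4289*v^2 - 11.6034*v + 6.2001)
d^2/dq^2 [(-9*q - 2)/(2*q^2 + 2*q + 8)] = (-(2*q + 1)^2*(9*q + 2) + (27*q + 11)*(q^2 + q + 4))/(q^2 + q + 4)^3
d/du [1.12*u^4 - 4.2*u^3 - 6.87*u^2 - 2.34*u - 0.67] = 4.48*u^3 - 12.6*u^2 - 13.74*u - 2.34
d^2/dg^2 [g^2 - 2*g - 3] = 2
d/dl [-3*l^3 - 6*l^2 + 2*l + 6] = -9*l^2 - 12*l + 2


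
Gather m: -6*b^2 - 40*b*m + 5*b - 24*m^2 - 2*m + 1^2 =-6*b^2 + 5*b - 24*m^2 + m*(-40*b - 2) + 1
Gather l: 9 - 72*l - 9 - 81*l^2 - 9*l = -81*l^2 - 81*l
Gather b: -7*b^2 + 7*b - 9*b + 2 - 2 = -7*b^2 - 2*b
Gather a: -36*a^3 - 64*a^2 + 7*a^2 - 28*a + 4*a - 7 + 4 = -36*a^3 - 57*a^2 - 24*a - 3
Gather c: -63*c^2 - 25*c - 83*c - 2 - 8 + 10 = -63*c^2 - 108*c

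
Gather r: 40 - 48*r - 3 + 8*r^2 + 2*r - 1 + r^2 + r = 9*r^2 - 45*r + 36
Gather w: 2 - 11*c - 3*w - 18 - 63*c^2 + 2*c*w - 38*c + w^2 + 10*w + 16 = -63*c^2 - 49*c + w^2 + w*(2*c + 7)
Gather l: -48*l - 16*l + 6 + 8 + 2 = 16 - 64*l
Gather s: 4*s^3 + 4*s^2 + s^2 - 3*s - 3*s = 4*s^3 + 5*s^2 - 6*s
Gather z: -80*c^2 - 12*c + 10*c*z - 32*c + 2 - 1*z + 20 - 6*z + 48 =-80*c^2 - 44*c + z*(10*c - 7) + 70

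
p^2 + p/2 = p*(p + 1/2)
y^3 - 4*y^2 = y^2*(y - 4)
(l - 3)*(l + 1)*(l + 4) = l^3 + 2*l^2 - 11*l - 12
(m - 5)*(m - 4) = m^2 - 9*m + 20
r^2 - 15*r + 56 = (r - 8)*(r - 7)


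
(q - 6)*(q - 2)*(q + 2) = q^3 - 6*q^2 - 4*q + 24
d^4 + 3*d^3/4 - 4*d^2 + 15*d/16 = d*(d - 3/2)*(d - 1/4)*(d + 5/2)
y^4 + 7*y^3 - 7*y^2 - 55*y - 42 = (y - 3)*(y + 1)*(y + 2)*(y + 7)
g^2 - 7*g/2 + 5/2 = (g - 5/2)*(g - 1)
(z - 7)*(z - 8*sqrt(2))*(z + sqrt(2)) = z^3 - 7*sqrt(2)*z^2 - 7*z^2 - 16*z + 49*sqrt(2)*z + 112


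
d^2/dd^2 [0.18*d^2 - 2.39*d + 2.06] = 0.360000000000000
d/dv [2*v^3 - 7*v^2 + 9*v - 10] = 6*v^2 - 14*v + 9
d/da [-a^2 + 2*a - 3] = 2 - 2*a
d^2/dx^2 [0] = 0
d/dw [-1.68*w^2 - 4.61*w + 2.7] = -3.36*w - 4.61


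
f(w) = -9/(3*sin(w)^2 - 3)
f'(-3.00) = 0.87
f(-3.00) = 3.06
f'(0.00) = 0.00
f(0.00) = 3.00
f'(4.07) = 22.34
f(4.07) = 8.36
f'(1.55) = 667100.62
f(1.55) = 6937.62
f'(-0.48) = -3.97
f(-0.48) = 3.81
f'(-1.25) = -181.61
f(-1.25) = 30.17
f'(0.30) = 2.03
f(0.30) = 3.29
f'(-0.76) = -10.85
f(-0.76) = 5.71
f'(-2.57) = 5.46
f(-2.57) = 4.24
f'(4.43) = 266.33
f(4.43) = 38.64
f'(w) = 54*sin(w)*cos(w)/(3*sin(w)^2 - 3)^2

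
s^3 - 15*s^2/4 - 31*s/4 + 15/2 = (s - 5)*(s - 3/4)*(s + 2)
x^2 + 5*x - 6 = (x - 1)*(x + 6)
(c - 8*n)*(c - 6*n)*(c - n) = c^3 - 15*c^2*n + 62*c*n^2 - 48*n^3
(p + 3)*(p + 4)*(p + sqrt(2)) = p^3 + sqrt(2)*p^2 + 7*p^2 + 7*sqrt(2)*p + 12*p + 12*sqrt(2)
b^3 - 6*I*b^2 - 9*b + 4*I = (b - 4*I)*(b - I)^2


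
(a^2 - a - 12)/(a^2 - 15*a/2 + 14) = 2*(a + 3)/(2*a - 7)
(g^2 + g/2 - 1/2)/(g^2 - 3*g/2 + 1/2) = (g + 1)/(g - 1)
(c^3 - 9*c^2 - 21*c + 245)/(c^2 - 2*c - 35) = c - 7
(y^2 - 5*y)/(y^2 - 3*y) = (y - 5)/(y - 3)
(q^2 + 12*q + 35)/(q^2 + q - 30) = (q^2 + 12*q + 35)/(q^2 + q - 30)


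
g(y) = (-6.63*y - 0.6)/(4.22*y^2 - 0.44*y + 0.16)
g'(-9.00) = 0.02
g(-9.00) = 0.17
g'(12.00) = 0.01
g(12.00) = -0.13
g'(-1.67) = 0.43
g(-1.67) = 0.83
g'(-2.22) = 0.26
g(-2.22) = 0.64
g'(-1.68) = 0.42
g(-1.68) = 0.82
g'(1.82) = 0.57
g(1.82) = -0.95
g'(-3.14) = 0.14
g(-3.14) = 0.47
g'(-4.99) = 0.06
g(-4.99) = 0.30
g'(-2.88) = 0.16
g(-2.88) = 0.51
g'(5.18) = 0.06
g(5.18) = -0.31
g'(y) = (0.44 - 8.44*y)*(-6.63*y - 0.6)/(4.22*y^2 - 0.44*y + 0.16)^2 - 6.63/(4.22*y^2 - 0.44*y + 0.16)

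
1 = 1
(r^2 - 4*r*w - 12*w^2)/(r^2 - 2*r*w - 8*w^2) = (r - 6*w)/(r - 4*w)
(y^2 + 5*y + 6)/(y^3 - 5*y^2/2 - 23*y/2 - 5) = 2*(y + 3)/(2*y^2 - 9*y - 5)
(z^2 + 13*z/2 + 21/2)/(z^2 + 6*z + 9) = (z + 7/2)/(z + 3)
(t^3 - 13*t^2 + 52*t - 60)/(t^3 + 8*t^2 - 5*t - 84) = (t^3 - 13*t^2 + 52*t - 60)/(t^3 + 8*t^2 - 5*t - 84)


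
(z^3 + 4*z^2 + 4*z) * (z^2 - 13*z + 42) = z^5 - 9*z^4 - 6*z^3 + 116*z^2 + 168*z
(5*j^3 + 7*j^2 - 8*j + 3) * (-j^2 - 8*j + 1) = -5*j^5 - 47*j^4 - 43*j^3 + 68*j^2 - 32*j + 3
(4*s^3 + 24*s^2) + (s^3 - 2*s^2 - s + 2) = 5*s^3 + 22*s^2 - s + 2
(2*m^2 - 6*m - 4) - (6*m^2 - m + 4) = -4*m^2 - 5*m - 8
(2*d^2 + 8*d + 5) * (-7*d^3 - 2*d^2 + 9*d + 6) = -14*d^5 - 60*d^4 - 33*d^3 + 74*d^2 + 93*d + 30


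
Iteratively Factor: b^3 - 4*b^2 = (b)*(b^2 - 4*b) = b^2*(b - 4)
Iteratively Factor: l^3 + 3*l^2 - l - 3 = (l - 1)*(l^2 + 4*l + 3) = (l - 1)*(l + 1)*(l + 3)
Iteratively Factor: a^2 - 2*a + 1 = (a - 1)*(a - 1)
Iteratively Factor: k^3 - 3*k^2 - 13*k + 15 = (k - 5)*(k^2 + 2*k - 3) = (k - 5)*(k - 1)*(k + 3)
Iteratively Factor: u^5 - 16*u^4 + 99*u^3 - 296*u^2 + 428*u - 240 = (u - 4)*(u^4 - 12*u^3 + 51*u^2 - 92*u + 60) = (u - 4)*(u - 3)*(u^3 - 9*u^2 + 24*u - 20) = (u - 4)*(u - 3)*(u - 2)*(u^2 - 7*u + 10) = (u - 5)*(u - 4)*(u - 3)*(u - 2)*(u - 2)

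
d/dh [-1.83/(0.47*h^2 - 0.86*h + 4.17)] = (1.7202*h - 1.5738)/(0.47*h^2 - 0.86*h + 4.17)^2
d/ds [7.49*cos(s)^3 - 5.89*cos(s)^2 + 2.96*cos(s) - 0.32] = (-22.47*cos(s)^2 + 11.78*cos(s) - 2.96)*sin(s)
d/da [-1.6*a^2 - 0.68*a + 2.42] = -3.2*a - 0.68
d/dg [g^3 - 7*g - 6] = 3*g^2 - 7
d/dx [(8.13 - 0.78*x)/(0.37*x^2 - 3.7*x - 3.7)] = (0.2886*x^2 - 6.0162*x + 32.967)/(0.1369*x^4 - 2.738*x^3 + 10.952*x^2 + 27.38*x + 13.69)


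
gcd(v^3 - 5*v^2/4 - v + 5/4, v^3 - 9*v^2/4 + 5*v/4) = v^2 - 9*v/4 + 5/4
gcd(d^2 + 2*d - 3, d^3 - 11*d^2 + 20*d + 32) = 1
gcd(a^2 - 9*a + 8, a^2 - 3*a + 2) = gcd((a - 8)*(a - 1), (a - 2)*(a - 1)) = a - 1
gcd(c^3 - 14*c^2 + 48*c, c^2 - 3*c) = c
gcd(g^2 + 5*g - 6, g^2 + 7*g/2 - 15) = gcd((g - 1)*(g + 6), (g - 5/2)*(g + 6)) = g + 6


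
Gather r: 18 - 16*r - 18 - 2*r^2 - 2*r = -2*r^2 - 18*r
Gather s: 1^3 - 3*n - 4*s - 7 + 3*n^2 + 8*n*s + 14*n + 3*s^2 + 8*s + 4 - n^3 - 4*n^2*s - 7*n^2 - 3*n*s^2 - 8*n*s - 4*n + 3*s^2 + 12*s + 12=-n^3 - 4*n^2 + 7*n + s^2*(6 - 3*n) + s*(16 - 4*n^2) + 10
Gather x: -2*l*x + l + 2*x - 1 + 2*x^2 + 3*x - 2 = l + 2*x^2 + x*(5 - 2*l) - 3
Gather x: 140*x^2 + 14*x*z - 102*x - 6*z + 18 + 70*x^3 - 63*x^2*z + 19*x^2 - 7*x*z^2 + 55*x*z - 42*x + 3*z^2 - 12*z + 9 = 70*x^3 + x^2*(159 - 63*z) + x*(-7*z^2 + 69*z - 144) + 3*z^2 - 18*z + 27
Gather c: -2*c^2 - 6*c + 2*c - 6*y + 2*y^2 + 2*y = -2*c^2 - 4*c + 2*y^2 - 4*y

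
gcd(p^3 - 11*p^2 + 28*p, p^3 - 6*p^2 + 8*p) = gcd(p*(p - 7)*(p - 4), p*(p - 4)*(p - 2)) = p^2 - 4*p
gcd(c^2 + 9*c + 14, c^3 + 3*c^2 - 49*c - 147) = c + 7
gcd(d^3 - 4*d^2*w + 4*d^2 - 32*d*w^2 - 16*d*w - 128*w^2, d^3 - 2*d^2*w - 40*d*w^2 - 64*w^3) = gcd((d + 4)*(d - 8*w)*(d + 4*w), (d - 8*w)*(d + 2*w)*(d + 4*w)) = -d^2 + 4*d*w + 32*w^2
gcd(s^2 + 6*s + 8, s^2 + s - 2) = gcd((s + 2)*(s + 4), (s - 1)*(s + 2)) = s + 2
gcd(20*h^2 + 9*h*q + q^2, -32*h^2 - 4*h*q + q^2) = 4*h + q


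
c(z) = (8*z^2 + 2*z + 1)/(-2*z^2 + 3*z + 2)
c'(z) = (4*z - 3)*(8*z^2 + 2*z + 1)/(-2*z^2 + 3*z + 2)^2 + (16*z + 2)/(-2*z^2 + 3*z + 2)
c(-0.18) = 0.64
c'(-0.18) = -2.35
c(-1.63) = -2.32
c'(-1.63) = 0.25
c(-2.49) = -2.55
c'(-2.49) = 0.27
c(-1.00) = -2.33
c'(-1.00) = -0.78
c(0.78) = 2.38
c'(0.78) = 4.73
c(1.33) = 7.26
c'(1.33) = 16.37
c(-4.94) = -3.02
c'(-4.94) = 0.13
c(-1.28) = -2.26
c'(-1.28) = 0.03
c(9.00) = -5.02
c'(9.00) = 0.15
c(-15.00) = -3.59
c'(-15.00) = 0.02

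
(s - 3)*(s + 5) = s^2 + 2*s - 15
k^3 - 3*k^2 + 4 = (k - 2)^2*(k + 1)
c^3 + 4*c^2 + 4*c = c*(c + 2)^2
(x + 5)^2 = x^2 + 10*x + 25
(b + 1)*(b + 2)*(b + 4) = b^3 + 7*b^2 + 14*b + 8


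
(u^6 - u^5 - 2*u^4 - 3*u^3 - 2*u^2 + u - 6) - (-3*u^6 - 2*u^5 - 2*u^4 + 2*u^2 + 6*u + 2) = 4*u^6 + u^5 - 3*u^3 - 4*u^2 - 5*u - 8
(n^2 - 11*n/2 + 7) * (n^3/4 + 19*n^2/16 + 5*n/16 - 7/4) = n^5/4 - 3*n^4/16 - 143*n^3/32 + 155*n^2/32 + 189*n/16 - 49/4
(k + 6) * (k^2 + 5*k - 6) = k^3 + 11*k^2 + 24*k - 36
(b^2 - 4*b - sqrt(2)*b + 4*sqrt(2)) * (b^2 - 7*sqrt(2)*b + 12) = b^4 - 8*sqrt(2)*b^3 - 4*b^3 + 26*b^2 + 32*sqrt(2)*b^2 - 104*b - 12*sqrt(2)*b + 48*sqrt(2)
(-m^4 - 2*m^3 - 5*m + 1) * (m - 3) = -m^5 + m^4 + 6*m^3 - 5*m^2 + 16*m - 3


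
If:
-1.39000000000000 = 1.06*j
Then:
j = -1.31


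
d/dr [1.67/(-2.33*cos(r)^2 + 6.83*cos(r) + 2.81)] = (11.4061 - 7.7822*cos(r))*sin(r)/(-2.33*cos(r)^2 + 6.83*cos(r) + 2.81)^2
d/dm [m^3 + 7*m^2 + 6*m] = 3*m^2 + 14*m + 6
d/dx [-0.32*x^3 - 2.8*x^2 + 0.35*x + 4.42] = -0.96*x^2 - 5.6*x + 0.35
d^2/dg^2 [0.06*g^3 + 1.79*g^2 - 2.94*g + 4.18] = 0.36*g + 3.58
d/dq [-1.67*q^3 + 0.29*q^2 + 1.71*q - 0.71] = -5.01*q^2 + 0.58*q + 1.71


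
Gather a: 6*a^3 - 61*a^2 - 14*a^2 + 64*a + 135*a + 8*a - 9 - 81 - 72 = 6*a^3 - 75*a^2 + 207*a - 162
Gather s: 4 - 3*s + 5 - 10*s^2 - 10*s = -10*s^2 - 13*s + 9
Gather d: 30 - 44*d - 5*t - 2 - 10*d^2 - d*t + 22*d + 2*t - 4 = -10*d^2 + d*(-t - 22) - 3*t + 24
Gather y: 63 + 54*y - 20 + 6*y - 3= 60*y + 40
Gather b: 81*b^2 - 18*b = 81*b^2 - 18*b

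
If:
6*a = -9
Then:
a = -3/2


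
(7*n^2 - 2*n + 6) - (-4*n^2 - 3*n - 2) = 11*n^2 + n + 8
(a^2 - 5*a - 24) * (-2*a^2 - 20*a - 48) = -2*a^4 - 10*a^3 + 100*a^2 + 720*a + 1152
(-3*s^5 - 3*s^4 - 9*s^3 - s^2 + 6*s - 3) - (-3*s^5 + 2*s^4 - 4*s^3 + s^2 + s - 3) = -5*s^4 - 5*s^3 - 2*s^2 + 5*s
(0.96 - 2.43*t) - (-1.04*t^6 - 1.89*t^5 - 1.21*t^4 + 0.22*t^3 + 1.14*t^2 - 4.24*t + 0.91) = 1.04*t^6 + 1.89*t^5 + 1.21*t^4 - 0.22*t^3 - 1.14*t^2 + 1.81*t + 0.0499999999999999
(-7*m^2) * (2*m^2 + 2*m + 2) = -14*m^4 - 14*m^3 - 14*m^2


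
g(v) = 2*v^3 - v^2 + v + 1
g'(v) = 6*v^2 - 2*v + 1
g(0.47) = 1.46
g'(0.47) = 1.39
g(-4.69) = -232.01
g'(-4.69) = 142.36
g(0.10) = 1.09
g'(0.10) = 0.86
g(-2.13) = -24.99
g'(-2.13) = 32.48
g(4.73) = 195.00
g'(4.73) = 125.78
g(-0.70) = -0.88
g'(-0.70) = 5.34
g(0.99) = 2.95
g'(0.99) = 4.90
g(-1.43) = -8.32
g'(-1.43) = 16.13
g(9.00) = 1387.00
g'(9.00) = 469.00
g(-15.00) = -6989.00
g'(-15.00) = 1381.00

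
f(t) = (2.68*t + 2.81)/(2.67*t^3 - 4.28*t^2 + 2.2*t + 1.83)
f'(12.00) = -0.00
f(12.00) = 0.01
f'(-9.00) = 0.00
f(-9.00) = 0.01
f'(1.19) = -1.49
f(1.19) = 2.08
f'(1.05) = -0.75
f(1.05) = 2.24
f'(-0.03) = -0.65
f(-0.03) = 1.55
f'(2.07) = -0.91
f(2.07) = 0.71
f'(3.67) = -0.11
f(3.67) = 0.15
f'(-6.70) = 0.00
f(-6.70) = 0.02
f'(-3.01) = 0.02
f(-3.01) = 0.05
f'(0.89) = 0.25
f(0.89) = 2.28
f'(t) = (2.68*t + 2.81)*(-8.01*t^2 + 8.56*t - 2.2)/(2.67*t^3 - 4.28*t^2 + 2.2*t + 1.83)^2 + 2.68/(2.67*t^3 - 4.28*t^2 + 2.2*t + 1.83) = (-14.3112*t^3 - 11.0377*t^2 + 24.0536*t - 1.2776)/(7.1289*t^6 - 22.8552*t^5 + 30.0664*t^4 - 9.0598*t^3 - 10.8248*t^2 + 8.052*t + 3.3489)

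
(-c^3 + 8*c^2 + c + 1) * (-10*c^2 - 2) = 10*c^5 - 80*c^4 - 8*c^3 - 26*c^2 - 2*c - 2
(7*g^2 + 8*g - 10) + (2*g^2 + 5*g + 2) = 9*g^2 + 13*g - 8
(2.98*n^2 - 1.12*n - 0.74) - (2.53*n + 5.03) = 2.98*n^2 - 3.65*n - 5.77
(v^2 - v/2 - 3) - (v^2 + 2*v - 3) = -5*v/2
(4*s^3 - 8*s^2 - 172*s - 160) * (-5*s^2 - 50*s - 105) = -20*s^5 - 160*s^4 + 840*s^3 + 10240*s^2 + 26060*s + 16800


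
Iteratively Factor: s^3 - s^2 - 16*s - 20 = (s + 2)*(s^2 - 3*s - 10) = (s - 5)*(s + 2)*(s + 2)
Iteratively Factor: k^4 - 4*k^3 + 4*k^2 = (k - 2)*(k^3 - 2*k^2) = (k - 2)^2*(k^2) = k*(k - 2)^2*(k)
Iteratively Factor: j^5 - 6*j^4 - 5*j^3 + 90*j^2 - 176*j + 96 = (j - 4)*(j^4 - 2*j^3 - 13*j^2 + 38*j - 24) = (j - 4)*(j - 2)*(j^3 - 13*j + 12) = (j - 4)*(j - 3)*(j - 2)*(j^2 + 3*j - 4) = (j - 4)*(j - 3)*(j - 2)*(j - 1)*(j + 4)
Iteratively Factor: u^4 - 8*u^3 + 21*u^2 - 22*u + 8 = (u - 1)*(u^3 - 7*u^2 + 14*u - 8) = (u - 2)*(u - 1)*(u^2 - 5*u + 4) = (u - 4)*(u - 2)*(u - 1)*(u - 1)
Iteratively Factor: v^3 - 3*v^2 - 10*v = (v)*(v^2 - 3*v - 10) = v*(v - 5)*(v + 2)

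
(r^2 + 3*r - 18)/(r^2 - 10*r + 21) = (r + 6)/(r - 7)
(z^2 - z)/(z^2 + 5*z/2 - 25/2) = 2*z*(z - 1)/(2*z^2 + 5*z - 25)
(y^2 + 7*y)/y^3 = (y + 7)/y^2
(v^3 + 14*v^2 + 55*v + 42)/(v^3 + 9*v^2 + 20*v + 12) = (v + 7)/(v + 2)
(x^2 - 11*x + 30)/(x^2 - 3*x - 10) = (x - 6)/(x + 2)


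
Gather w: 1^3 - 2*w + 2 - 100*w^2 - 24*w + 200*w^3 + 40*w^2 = 200*w^3 - 60*w^2 - 26*w + 3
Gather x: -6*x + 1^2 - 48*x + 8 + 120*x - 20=66*x - 11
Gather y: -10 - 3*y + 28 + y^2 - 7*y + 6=y^2 - 10*y + 24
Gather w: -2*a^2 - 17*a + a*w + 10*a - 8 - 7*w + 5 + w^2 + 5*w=-2*a^2 - 7*a + w^2 + w*(a - 2) - 3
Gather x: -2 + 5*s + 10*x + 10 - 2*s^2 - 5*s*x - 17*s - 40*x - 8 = -2*s^2 - 12*s + x*(-5*s - 30)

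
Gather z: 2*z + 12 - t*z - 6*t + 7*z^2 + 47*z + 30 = -6*t + 7*z^2 + z*(49 - t) + 42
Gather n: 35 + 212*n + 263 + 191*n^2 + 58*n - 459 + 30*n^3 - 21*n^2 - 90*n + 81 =30*n^3 + 170*n^2 + 180*n - 80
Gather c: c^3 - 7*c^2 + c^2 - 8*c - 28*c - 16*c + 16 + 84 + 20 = c^3 - 6*c^2 - 52*c + 120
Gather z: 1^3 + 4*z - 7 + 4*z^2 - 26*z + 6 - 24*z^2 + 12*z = -20*z^2 - 10*z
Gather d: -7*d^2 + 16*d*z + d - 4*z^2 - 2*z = -7*d^2 + d*(16*z + 1) - 4*z^2 - 2*z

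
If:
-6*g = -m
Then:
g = m/6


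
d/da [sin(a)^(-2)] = -2*cos(a)/sin(a)^3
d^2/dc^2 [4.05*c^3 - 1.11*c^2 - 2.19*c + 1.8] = 24.3*c - 2.22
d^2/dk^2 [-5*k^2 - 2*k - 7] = -10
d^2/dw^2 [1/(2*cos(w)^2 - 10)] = (-2*sin(w)^4 + 11*sin(w)^2 - 4)/(cos(w)^2 - 5)^3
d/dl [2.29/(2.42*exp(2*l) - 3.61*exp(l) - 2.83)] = (8.2669 - 11.0836*exp(l))*exp(l)/(-2.42*exp(2*l) + 3.61*exp(l) + 2.83)^2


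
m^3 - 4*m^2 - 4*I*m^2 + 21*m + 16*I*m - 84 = (m - 4)*(m - 7*I)*(m + 3*I)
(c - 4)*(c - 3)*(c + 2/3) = c^3 - 19*c^2/3 + 22*c/3 + 8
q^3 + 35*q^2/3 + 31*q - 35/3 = (q - 1/3)*(q + 5)*(q + 7)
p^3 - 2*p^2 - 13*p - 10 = (p - 5)*(p + 1)*(p + 2)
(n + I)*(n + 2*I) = n^2 + 3*I*n - 2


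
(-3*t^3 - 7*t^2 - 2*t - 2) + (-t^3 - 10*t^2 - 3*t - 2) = -4*t^3 - 17*t^2 - 5*t - 4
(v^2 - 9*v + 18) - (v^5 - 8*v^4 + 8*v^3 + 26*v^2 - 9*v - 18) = -v^5 + 8*v^4 - 8*v^3 - 25*v^2 + 36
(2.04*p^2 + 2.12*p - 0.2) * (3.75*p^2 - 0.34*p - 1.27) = 7.65*p^4 + 7.2564*p^3 - 4.0616*p^2 - 2.6244*p + 0.254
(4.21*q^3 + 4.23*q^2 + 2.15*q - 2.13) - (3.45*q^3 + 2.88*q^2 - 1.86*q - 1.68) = 0.76*q^3 + 1.35*q^2 + 4.01*q - 0.45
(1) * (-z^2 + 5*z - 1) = -z^2 + 5*z - 1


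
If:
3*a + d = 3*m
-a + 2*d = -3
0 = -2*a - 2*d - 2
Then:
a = 1/3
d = -4/3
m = -1/9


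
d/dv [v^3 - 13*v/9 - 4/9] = 3*v^2 - 13/9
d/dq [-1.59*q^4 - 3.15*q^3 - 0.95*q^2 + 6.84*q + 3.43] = -6.36*q^3 - 9.45*q^2 - 1.9*q + 6.84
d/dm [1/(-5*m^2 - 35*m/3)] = 3*(6*m + 7)/(5*m^2*(3*m + 7)^2)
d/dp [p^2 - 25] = 2*p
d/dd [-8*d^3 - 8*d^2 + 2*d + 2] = -24*d^2 - 16*d + 2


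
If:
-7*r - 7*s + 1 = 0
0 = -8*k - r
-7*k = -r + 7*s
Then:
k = -1/71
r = 8/71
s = 15/497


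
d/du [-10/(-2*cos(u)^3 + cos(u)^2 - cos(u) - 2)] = 10*(6*cos(u)^2 - 2*cos(u) + 1)*sin(u)/(2*cos(u)^3 - cos(u)^2 + cos(u) + 2)^2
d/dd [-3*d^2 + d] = 1 - 6*d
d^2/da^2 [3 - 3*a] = 0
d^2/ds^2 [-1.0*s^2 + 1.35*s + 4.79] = -2.00000000000000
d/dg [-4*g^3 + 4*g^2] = 4*g*(2 - 3*g)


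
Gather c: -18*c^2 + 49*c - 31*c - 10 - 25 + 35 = -18*c^2 + 18*c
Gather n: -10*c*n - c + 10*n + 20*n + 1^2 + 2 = -c + n*(30 - 10*c) + 3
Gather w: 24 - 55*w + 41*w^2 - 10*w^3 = -10*w^3 + 41*w^2 - 55*w + 24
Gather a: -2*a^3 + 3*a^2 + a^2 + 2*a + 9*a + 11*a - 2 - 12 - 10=-2*a^3 + 4*a^2 + 22*a - 24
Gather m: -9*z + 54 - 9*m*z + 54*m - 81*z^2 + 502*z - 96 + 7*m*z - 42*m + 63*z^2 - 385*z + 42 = m*(12 - 2*z) - 18*z^2 + 108*z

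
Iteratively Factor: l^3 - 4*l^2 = (l - 4)*(l^2) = l*(l - 4)*(l)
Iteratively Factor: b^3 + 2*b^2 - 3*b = (b)*(b^2 + 2*b - 3) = b*(b + 3)*(b - 1)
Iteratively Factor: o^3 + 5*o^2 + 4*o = (o + 1)*(o^2 + 4*o) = (o + 1)*(o + 4)*(o)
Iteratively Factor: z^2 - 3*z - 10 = (z - 5)*(z + 2)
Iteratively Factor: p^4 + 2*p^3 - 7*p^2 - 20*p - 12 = (p + 2)*(p^3 - 7*p - 6) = (p - 3)*(p + 2)*(p^2 + 3*p + 2) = (p - 3)*(p + 1)*(p + 2)*(p + 2)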